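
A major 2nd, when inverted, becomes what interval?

minor seventh

Inverted interval numbers add to nine, so a second pairs with a seventh (2 + 7 = 9).
And major becomes minor under inversion, so we get a minor seventh.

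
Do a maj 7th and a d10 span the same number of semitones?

A major seventh spans 11 semitones; a diminished tenth spans 14 semitones. They differ by 3.

No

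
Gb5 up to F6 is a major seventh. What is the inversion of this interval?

Inverted interval numbers add to nine, so a seventh pairs with a second (7 + 2 = 9).
The quality also flips — major becomes minor — giving a minor second.

minor second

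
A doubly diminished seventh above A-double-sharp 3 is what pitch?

The seventh takes the letter from A up to G.
Moving 8 semitones up from A##3 (the size of a doubly diminished seventh) reaches G4.

G 4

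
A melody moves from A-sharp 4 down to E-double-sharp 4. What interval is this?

diminished fourth

Descending from A#4 to E##4 is the same interval as ascending E##4 to A#4.
E to A spans four letter names (E-F-G-A): a fourth.
The perfect fourth is 5 semitones; here we have 4, one semitone narrower: diminished.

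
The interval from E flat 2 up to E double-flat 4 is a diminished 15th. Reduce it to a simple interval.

d8

Each octave removed subtracts seven from the number: 15 − 7 = 8.
Quality carries through unchanged, so the simple form is a diminished octave.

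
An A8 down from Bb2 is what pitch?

Bbb1

The letter stays B (same as the start), shifted an octave down.
An augmented octave spans 13 semitones, so from Bb2 the target pitch is Bbb1.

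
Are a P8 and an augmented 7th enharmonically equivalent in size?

Yes

A perfect octave = 12 semitones = an augmented seventh; enharmonically equal.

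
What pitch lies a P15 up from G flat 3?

G flat 5

The letter stays G (same as the start), shifted two octaves up.
A perfect fifteenth spans 24 semitones, so from Gb3 the target pitch is Gb5.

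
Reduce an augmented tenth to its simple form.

augmented third

Each octave removed subtracts seven from the number: 10 − 7 = 3.
Quality carries through unchanged, so the simple form is an augmented third.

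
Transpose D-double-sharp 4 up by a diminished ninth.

The ninth's letter: D up two letter names plus an octave → E.
A diminished ninth spans 12 semitones, so from D##4 the target pitch is E5.

E 5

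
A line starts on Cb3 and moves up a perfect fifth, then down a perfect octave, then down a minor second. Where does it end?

A perfect fifth up from Cb3 is Gb3.
Gb3 down a perfect octave → Gb2 (12 semitones).
A minor second down from Gb2 is F2.

F2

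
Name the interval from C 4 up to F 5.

perfect eleventh

C to F spans four letter names (C-D-E-F), plus an octave: an eleventh.
Counting semitones, C4→F5 is 17, which is the perfect eleventh.
(Equivalently, a compound perfect fourth: a perfect fourth plus an octave.)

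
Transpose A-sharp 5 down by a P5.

D-sharp 5

Counting five letter names down from A lands on D.
Moving 7 semitones down from A#5 (the size of a perfect fifth) reaches D#5.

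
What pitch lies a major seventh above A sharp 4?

The seventh takes the letter from A up to G.
A major seventh is 11 semitones; 11 semitones up from A#4 gives G##5.

G double-sharp 5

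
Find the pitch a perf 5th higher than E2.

B2

Five letter names up from E: B.
Moving 7 semitones up from E2 (the size of a perfect fifth) reaches B2.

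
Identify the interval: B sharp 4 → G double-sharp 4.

Descending from B#4 to G##4 is the same interval as ascending G##4 to B#4.
G to B spans three letter names (G-A-B) — that makes it a third of some quality.
A major third would be 4 semitones, but G##4 to B#4 is 3 — one semitone narrower, making it a minor third.

minor 3rd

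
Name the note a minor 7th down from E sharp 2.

Seven letter names down from E: F.
A minor seventh is 10 semitones; 10 semitones down from E#2 gives F##1.

F double-sharp 1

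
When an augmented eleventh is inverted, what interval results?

First reduce the compound augmented eleventh to its simple form, an augmented fourth.
Inverted interval numbers add to nine, so a fourth pairs with a fifth (4 + 5 = 9).
The quality also flips — augmented becomes diminished — giving a diminished fifth.

diminished 5th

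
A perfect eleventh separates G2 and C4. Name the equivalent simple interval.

perfect fourth

Each octave removed subtracts seven from the number: 11 − 7 = 4.
So a perfect eleventh is an octave plus a perfect fourth. The quality is unchanged.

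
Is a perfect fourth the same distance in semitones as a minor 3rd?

A perfect fourth is 5 semitones but a minor third is 3 semitones — different sizes.

No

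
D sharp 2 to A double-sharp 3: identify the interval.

augmented 12th

D to A spans five letter names (D-E-F-G-A), plus an octave, so the interval is some kind of twelfth.
The perfect twelfth is 19 semitones; here we have 20, one semitone wider: augmented.
(Equivalently, a compound augmented fifth: an augmented fifth plus an octave.)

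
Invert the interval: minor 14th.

First reduce the compound minor fourteenth to its simple form, a minor seventh.
Interval numbers invert to sum to nine: 7 + 2 = 9, so a seventh inverts to a second.
The quality also flips — minor becomes major — giving a major second.

M2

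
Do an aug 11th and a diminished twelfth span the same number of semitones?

Yes

Both span 18 semitones: an augmented eleventh and a diminished twelfth are the same chromatic distance.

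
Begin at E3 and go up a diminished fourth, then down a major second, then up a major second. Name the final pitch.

Ab3

A diminished fourth up from E3 is Ab3.
A major second down from Ab3 is Gb3.
Gb3 up a major second → Ab3 (2 semitones).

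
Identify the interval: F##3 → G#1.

major fourteenth

Descending from F##3 to G#1 is the same interval as ascending G#1 to F##3.
G to F spans seven letter names (G-A-B-C-D-E-F), plus an octave: a fourteenth.
Counting semitones, G#1→F##3 is 23, which is the major fourteenth.
(Equivalently, a compound major seventh: a major seventh plus an octave.)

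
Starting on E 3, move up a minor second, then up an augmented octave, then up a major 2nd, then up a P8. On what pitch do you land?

G sharp 5

E3 up a minor second → F3 (1 semitone).
Up an augmented octave from F3: F#4 (13 semitones up).
F#4 up a major second → G#4 (2 semitones).
G#4 up a perfect octave → G#5 (12 semitones).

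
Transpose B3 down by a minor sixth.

Six letter names down from B: D.
Moving 8 semitones down from B3 (the size of a minor sixth) reaches D#3.

D#3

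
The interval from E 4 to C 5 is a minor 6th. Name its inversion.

major third

The rule of nine gives the new number: 9 − 6 = 3, so a sixth becomes a third.
The quality also flips — minor becomes major — giving a major third.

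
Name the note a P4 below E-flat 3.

Counting four letter names down from E lands on B.
Moving 5 semitones down from Eb3 (the size of a perfect fourth) reaches Bb2.

B-flat 2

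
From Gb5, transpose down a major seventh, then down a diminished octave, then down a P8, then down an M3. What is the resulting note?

Fb2

Gb5 down a major seventh → Abb4 (11 semitones).
Abb4 down a diminished octave → Ab3 (11 semitones).
Ab3 down a perfect octave → Ab2 (12 semitones).
A major third down from Ab2 is Fb2.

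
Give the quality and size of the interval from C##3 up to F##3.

C to F spans four letter names (C-D-E-F) — that makes it a fourth of some quality.
C##3 to F##3 is 5 semitones, matching the perfect fourth exactly, so the quality is perfect.

perfect 4th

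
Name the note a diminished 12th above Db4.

Abb5

Counting five letter names plus an octave up from D lands on A.
A diminished twelfth spans 18 semitones, so from Db4 the target pitch is Abb5.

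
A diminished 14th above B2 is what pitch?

Counting seven letter names plus an octave up from B lands on A.
A diminished fourteenth spans 21 semitones, so from B2 the target pitch is Ab4.

Ab4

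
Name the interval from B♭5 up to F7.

B to F spans five letter names (B-C-D-E-F), plus an octave, so the interval is some kind of twelfth.
Bb5 to F7 is 19 semitones, matching the perfect twelfth exactly, so the quality is perfect.
(Equivalently, a compound perfect fifth: a perfect fifth plus an octave.)

P12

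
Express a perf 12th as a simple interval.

Each octave removed subtracts seven from the number: 12 − 7 = 5.
Quality carries through unchanged, so the simple form is a perfect fifth.

perfect 5th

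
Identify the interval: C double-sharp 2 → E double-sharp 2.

C to E spans three letter names (C-D-E) — that makes it a third of some quality.
The major third spans 4 semitones, and C##2 to E##2 is exactly 4 semitones — so this is a major third.

major 3rd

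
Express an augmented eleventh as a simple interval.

augmented 4th

Each octave removed subtracts seven from the number: 11 − 7 = 4.
So an augmented eleventh is an octave plus an augmented fourth. The quality is unchanged.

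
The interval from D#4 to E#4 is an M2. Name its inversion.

minor seventh

The rule of nine gives the new number: 9 − 2 = 7, so a second becomes a seventh.
And major becomes minor under inversion, so we get a minor seventh.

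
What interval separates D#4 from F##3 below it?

Descending from D#4 to F##3 is the same interval as ascending F##3 to D#4.
F to D spans six letter names (F-G-A-B-C-D): a sixth.
F##3 to D#4 is 8 semitones, a half step short of the major sixth (9), so this is minor.

minor sixth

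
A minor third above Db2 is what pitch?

Fb2

The third takes the letter from D up to F.
A minor third is 3 semitones; 3 semitones up from Db2 gives Fb2.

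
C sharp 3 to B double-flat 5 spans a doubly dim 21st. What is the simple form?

Each octave removed subtracts seven from the number: 21 − 14 = 7.
That makes a doubly diminished twenty-first a compound doubly diminished seventh — 2 octaves plus a doubly diminished seventh.

doubly diminished 7th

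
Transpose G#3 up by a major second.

A#3

Two letter names up from G: A.
A major second spans 2 semitones, so from G#3 the target pitch is A#3.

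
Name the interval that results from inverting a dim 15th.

augmented unison

First reduce the compound diminished fifteenth to its simple form, a diminished octave.
The rule of nine gives the new number: 9 − 8 = 1, so an octave becomes a unison.
And diminished becomes augmented under inversion, so we get an augmented unison.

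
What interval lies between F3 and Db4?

F to D spans six letter names (F-G-A-B-C-D), so the interval is some kind of sixth.
At 8 semitones, F3→Db4 falls one short of a major sixth: minor.

minor sixth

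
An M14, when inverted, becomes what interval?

First reduce the compound major fourteenth to its simple form, a major seventh.
Interval numbers invert to sum to nine: 7 + 2 = 9, so a seventh inverts to a second.
And major becomes minor under inversion, so we get a minor second.

minor 2nd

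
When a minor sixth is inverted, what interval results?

major third

Inverted interval numbers add to nine, so a sixth pairs with a third (6 + 3 = 9).
The quality also flips — minor becomes major — giving a major third.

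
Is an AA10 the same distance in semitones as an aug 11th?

Yes

A doubly augmented tenth spans 18 semitones, and an augmented eleventh also spans 18 semitones — they're enharmonic.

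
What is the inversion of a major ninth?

m7

First reduce the compound major ninth to its simple form, a major second.
Interval numbers invert to sum to nine: 2 + 7 = 9, so a second inverts to a seventh.
The quality also flips — major becomes minor — giving a minor seventh.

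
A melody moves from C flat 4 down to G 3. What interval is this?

Descending from Cb4 to G3 is the same interval as ascending G3 to Cb4.
G to C spans four letter names (G-A-B-C): a fourth.
The perfect fourth is 5 semitones; here we have 4, one semitone narrower: diminished.

diminished 4th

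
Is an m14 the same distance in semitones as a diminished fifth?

No

A minor fourteenth spans 22 semitones; a diminished fifth spans 6 semitones. They differ by 16.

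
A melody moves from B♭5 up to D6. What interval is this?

major 3rd

B to D spans three letter names (B-C-D), so the interval is some kind of third.
The major third spans 4 semitones, and Bb5 to D6 is exactly 4 semitones — so this is a major third.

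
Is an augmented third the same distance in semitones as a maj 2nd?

An augmented third is 5 semitones but a major second is 2 semitones — different sizes.

No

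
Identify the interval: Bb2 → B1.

Descending from Bb2 to B1 is the same interval as ascending B1 to Bb2.
B to B is the same letter name, plus an octave: an octave.
The perfect octave is 12 semitones; here we have 11, one semitone narrower: diminished.

diminished octave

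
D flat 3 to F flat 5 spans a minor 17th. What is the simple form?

minor 3rd

Each octave removed subtracts seven from the number: 17 − 14 = 3.
So a minor seventeenth is 2 octaves plus a minor third. The quality is unchanged.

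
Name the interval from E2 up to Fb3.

E to F spans two letter names (E-F), plus an octave, so the interval is some kind of ninth.
E2 to Fb3 spans 12 semitones — two semitones narrower than the major ninth (14) — giving a diminished ninth.

diminished 9th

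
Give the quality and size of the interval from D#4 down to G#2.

P12

Descending from D#4 to G#2 is the same interval as ascending G#2 to D#4.
G to D spans five letter names (G-A-B-C-D), plus an octave — that makes it a twelfth of some quality.
Counting semitones, G#2→D#4 is 19, which is the perfect twelfth.
(Equivalently, a compound perfect fifth: a perfect fifth plus an octave.)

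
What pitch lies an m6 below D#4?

Counting six letter names down from D lands on F.
A minor sixth is 8 semitones; 8 semitones down from D#4 gives F##3.

F##3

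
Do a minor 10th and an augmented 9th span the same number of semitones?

Both span 15 semitones: a minor tenth and an augmented ninth are the same chromatic distance.

Yes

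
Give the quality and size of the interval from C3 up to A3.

M6

C to A spans six letter names (C-D-E-F-G-A) — that makes it a sixth of some quality.
Counting semitones, C3→A3 is 9, which is the major sixth.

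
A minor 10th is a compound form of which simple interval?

Each octave removed subtracts seven from the number: 10 − 7 = 3.
Quality carries through unchanged, so the simple form is a minor third.

minor 3rd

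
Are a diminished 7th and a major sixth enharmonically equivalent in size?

Both span 9 semitones: a diminished seventh and a major sixth are the same chromatic distance.

Yes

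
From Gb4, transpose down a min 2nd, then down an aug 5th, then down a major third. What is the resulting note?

A minor second down from Gb4 is F4.
F4 down an augmented fifth → Bbb3 (8 semitones).
A major third down from Bbb3 is Gbb3.

Gbb3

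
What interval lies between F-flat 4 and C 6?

F to C spans five letter names (F-G-A-B-C), plus an octave: a twelfth.
Fb4 to C6 spans 20 semitones — one semitone wider than the perfect twelfth (19) — giving an augmented twelfth.
(Equivalently, a compound augmented fifth: an augmented fifth plus an octave.)

augmented twelfth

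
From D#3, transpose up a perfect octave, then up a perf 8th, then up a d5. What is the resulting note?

A5

D#3 up a perfect octave → D#4 (12 semitones).
D#4 up a perfect octave → D#5 (12 semitones).
D#5 up a diminished fifth → A5 (6 semitones).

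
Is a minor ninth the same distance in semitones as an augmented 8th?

Yes

Both span 13 semitones: a minor ninth and an augmented octave are the same chromatic distance.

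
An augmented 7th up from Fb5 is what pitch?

E6

The seventh takes the letter from F up to E.
An augmented seventh spans 12 semitones, so from Fb5 the target pitch is E6.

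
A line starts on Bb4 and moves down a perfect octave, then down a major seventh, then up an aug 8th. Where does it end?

C4

A perfect octave down from Bb4 is Bb3.
A major seventh down from Bb3 is Cb3.
An augmented octave up from Cb3 is C4.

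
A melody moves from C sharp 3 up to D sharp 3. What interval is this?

C to D spans two letter names (C-D), so the interval is some kind of second.
C#3 to D#3 is 2 semitones, matching the major second exactly, so the quality is major.

major second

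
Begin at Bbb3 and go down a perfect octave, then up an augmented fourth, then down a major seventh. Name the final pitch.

Fb2

Down a perfect octave from Bbb3: Bbb2 (12 semitones down).
Up an augmented fourth from Bbb2: Eb3 (6 semitones up).
Down a major seventh from Eb3: Fb2 (11 semitones down).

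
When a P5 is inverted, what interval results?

perfect 4th

The rule of nine gives the new number: 9 − 5 = 4, so a fifth becomes a fourth.
Quality inverts too: perfect stays perfect. That makes the inversion a perfect fourth.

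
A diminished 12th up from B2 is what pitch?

F4

Counting five letter names plus an octave up from B lands on F.
A diminished twelfth spans 18 semitones, so from B2 the target pitch is F4.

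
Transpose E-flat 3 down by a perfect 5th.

A-flat 2

Counting five letter names down from E lands on A.
A perfect fifth spans 7 semitones, so from Eb3 the target pitch is Ab2.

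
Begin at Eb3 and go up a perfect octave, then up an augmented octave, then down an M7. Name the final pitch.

Up a perfect octave from Eb3: Eb4 (12 semitones up).
Up an augmented octave from Eb4: E5 (13 semitones up).
Down a major seventh from E5: F4 (11 semitones down).

F4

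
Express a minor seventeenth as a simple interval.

Each octave removed subtracts seven from the number: 17 − 14 = 3.
That makes a minor seventeenth a compound minor third — 2 octaves plus a minor third.

minor third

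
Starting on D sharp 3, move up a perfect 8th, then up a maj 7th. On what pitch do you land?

A perfect octave up from D#3 is D#4.
Up a major seventh from D#4: C##5 (11 semitones up).

C double-sharp 5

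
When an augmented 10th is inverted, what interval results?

First reduce the compound augmented tenth to its simple form, an augmented third.
The rule of nine gives the new number: 9 − 3 = 6, so a third becomes a sixth.
And augmented becomes diminished under inversion, so we get a diminished sixth.

d6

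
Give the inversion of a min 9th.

M7

First reduce the compound minor ninth to its simple form, a minor second.
Interval numbers invert to sum to nine: 2 + 7 = 9, so a second inverts to a seventh.
And minor becomes major under inversion, so we get a major seventh.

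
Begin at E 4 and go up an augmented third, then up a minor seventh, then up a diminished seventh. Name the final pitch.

An augmented third up from E4 is G##4.
G##4 up a minor seventh → F##5 (10 semitones).
Up a diminished seventh from F##5: E6 (9 semitones up).

E 6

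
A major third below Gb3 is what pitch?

Ebb3

Counting three letter names down from G lands on E.
A major third spans 4 semitones, so from Gb3 the target pitch is Ebb3.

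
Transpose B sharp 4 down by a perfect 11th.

F double-sharp 3

The eleventh's letter: B down four letter names plus an octave → F.
A perfect eleventh spans 17 semitones, so from B#4 the target pitch is F##3.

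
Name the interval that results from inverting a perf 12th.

perfect 4th

First reduce the compound perfect twelfth to its simple form, a perfect fifth.
Inverted interval numbers add to nine, so a fifth pairs with a fourth (5 + 4 = 9).
Quality inverts too: perfect stays perfect. That makes the inversion a perfect fourth.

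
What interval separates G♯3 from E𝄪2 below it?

Descending from G#3 to E##2 is the same interval as ascending E##2 to G#3.
E to G spans three letter names (E-F-G), plus an octave: a tenth.
The major tenth is 16 semitones; here we have 14, two semitones narrower: diminished.
(Equivalently, a compound diminished third: a diminished third plus an octave.)

diminished 10th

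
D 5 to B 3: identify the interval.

m10

Descending from D5 to B3 is the same interval as ascending B3 to D5.
B to D spans three letter names (B-C-D), plus an octave: a tenth.
At 15 semitones, B3→D5 falls one short of a major tenth: minor.
(Equivalently, a compound minor third: a minor third plus an octave.)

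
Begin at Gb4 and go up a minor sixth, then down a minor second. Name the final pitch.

Up a minor sixth from Gb4: Ebb5 (8 semitones up).
Ebb5 down a minor second → Db5 (1 semitone).

Db5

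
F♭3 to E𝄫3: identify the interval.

major second

Descending from Fb3 to Ebb3 is the same interval as ascending Ebb3 to Fb3.
E to F spans two letter names (E-F) — that makes it a second of some quality.
The major second spans 2 semitones, and Ebb3 to Fb3 is exactly 2 semitones — so this is a major second.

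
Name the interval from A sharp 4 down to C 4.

Descending from A#4 to C4 is the same interval as ascending C4 to A#4.
C to A spans six letter names (C-D-E-F-G-A): a sixth.
A major sixth would be 9 semitones; C4 to A#4 is 10, one semitone wider, so the interval is augmented.

A6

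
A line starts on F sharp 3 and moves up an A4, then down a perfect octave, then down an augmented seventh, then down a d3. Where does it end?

A sharp 1

F#3 up an augmented fourth → B#3 (6 semitones).
Down a perfect octave from B#3: B#2 (12 semitones down).
Down an augmented seventh from B#2: C2 (12 semitones down).
Down a diminished third from C2: A#1 (2 semitones down).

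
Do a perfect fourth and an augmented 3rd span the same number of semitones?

A perfect fourth spans 5 semitones, and an augmented third also spans 5 semitones — they're enharmonic.

Yes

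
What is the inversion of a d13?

First reduce the compound diminished thirteenth to its simple form, a diminished sixth.
Interval numbers invert to sum to nine: 6 + 3 = 9, so a sixth inverts to a third.
The quality also flips — diminished becomes augmented — giving an augmented third.

augmented third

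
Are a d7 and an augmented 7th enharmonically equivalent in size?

A diminished seventh spans 9 semitones; an augmented seventh spans 12 semitones. They differ by 3.

No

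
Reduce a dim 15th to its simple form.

diminished octave

Each octave removed subtracts seven from the number: 15 − 7 = 8.
Quality carries through unchanged, so the simple form is a diminished octave.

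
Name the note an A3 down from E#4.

The third takes the letter from E down to C.
An augmented third is 5 semitones; 5 semitones down from E#4 gives C4.

C4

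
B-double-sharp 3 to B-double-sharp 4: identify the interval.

P8

B to B is the same letter name, plus an octave: an octave.
B##3 to B##4 is 12 semitones, matching the perfect octave exactly, so the quality is perfect.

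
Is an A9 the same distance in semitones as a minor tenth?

Both span 15 semitones: an augmented ninth and a minor tenth are the same chromatic distance.

Yes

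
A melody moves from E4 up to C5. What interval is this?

E to C spans six letter names (E-F-G-A-B-C): a sixth.
A major sixth would be 9 semitones, but E4 to C5 is 8 — one semitone narrower, making it a minor sixth.

m6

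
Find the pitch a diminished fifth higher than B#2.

The fifth takes the letter from B up to F.
A diminished fifth is 6 semitones; 6 semitones up from B#2 gives F#3.

F#3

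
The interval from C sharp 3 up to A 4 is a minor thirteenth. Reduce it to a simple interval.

Take out an octave (7 from the number): 13 − 7 = 6.
Quality carries through unchanged, so the simple form is a minor sixth.

minor sixth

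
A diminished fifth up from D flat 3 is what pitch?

Five letter names up from D: A.
A diminished fifth spans 6 semitones, so from Db3 the target pitch is Abb3.

A double-flat 3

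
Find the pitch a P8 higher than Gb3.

For an octave the letter name doesn't change: still G, an octave up.
Moving 12 semitones up from Gb3 (the size of a perfect octave) reaches Gb4.

Gb4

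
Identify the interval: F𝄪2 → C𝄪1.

perfect 11th

Descending from F##2 to C##1 is the same interval as ascending C##1 to F##2.
C to F spans four letter names (C-D-E-F), plus an octave — that makes it an eleventh of some quality.
C##1 to F##2 is 17 semitones, matching the perfect eleventh exactly, so the quality is perfect.
(Equivalently, a compound perfect fourth: a perfect fourth plus an octave.)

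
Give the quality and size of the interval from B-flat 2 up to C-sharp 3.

augmented 2nd

B to C spans two letter names (B-C) — that makes it a second of some quality.
The major second is 2 semitones; here we have 3, one semitone wider: augmented.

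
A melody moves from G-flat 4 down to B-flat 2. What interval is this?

Descending from Gb4 to Bb2 is the same interval as ascending Bb2 to Gb4.
B to G spans six letter names (B-C-D-E-F-G), plus an octave — that makes it a thirteenth of some quality.
Bb2 to Gb4 is 20 semitones, a half step short of the major thirteenth (21), so this is minor.
(Equivalently, a compound minor sixth: a minor sixth plus an octave.)

minor 13th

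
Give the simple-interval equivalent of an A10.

augmented 3rd

Each octave removed subtracts seven from the number: 10 − 7 = 3.
Quality carries through unchanged, so the simple form is an augmented third.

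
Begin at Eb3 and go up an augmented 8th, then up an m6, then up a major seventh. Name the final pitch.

B5

An augmented octave up from Eb3 is E4.
E4 up a minor sixth → C5 (8 semitones).
Up a major seventh from C5: B5 (11 semitones up).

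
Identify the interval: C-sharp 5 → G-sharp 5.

perfect fifth

C to G spans five letter names (C-D-E-F-G), so the interval is some kind of fifth.
C#5 to G#5 is 7 semitones, matching the perfect fifth exactly, so the quality is perfect.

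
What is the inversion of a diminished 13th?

First reduce the compound diminished thirteenth to its simple form, a diminished sixth.
Interval numbers invert to sum to nine: 6 + 3 = 9, so a sixth inverts to a third.
Quality inverts too: diminished becomes augmented. That makes the inversion an augmented third.

A3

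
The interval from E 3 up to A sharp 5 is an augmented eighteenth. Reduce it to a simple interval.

Take out 2 octaves (14 from the number): 18 − 14 = 4.
Quality carries through unchanged, so the simple form is an augmented fourth.

A4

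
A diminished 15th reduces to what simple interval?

d8

Take out an octave (7 from the number): 15 − 7 = 8.
That makes a diminished fifteenth a compound diminished octave — an octave plus a diminished octave.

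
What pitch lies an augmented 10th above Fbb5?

Ab6

Three letters up from F (plus an octave) reaches A.
An augmented tenth spans 17 semitones, so from Fbb5 the target pitch is Ab6.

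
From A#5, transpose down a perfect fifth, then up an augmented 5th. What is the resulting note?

A perfect fifth down from A#5 is D#5.
An augmented fifth up from D#5 is A##5.

A##5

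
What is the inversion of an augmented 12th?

First reduce the compound augmented twelfth to its simple form, an augmented fifth.
The rule of nine gives the new number: 9 − 5 = 4, so a fifth becomes a fourth.
And augmented becomes diminished under inversion, so we get a diminished fourth.

diminished fourth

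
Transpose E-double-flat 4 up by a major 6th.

C-flat 5

The sixth takes the letter from E up to C.
A major sixth is 9 semitones; 9 semitones up from Ebb4 gives Cb5.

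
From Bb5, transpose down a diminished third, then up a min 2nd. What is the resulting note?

Down a diminished third from Bb5: G#5 (2 semitones down).
G#5 up a minor second → A5 (1 semitone).

A5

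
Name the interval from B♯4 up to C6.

B to C spans two letter names (B-C), plus an octave: a ninth.
The major ninth is 14 semitones; here we have 12, two semitones narrower: diminished.

d9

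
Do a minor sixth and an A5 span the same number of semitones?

Both span 8 semitones: a minor sixth and an augmented fifth are the same chromatic distance.

Yes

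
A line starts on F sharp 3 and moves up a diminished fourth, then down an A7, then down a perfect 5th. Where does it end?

F double-flat 2

A diminished fourth up from F#3 is Bb3.
An augmented seventh down from Bb3 is Cbb3.
Down a perfect fifth from Cbb3: Fbb2 (7 semitones down).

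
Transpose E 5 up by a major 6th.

C-sharp 6

Six letter names up from E: C.
A major sixth is 9 semitones; 9 semitones up from E5 gives C#6.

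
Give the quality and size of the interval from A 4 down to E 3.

perfect 11th

Descending from A4 to E3 is the same interval as ascending E3 to A4.
E to A spans four letter names (E-F-G-A), plus an octave — that makes it an eleventh of some quality.
The perfect eleventh spans 17 semitones, and E3 to A4 is exactly 17 semitones — so this is a perfect eleventh.
(Equivalently, a compound perfect fourth: a perfect fourth plus an octave.)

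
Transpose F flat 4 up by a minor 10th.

A double-flat 5

The tenth's letter: F up three letter names plus an octave → A.
Moving 15 semitones up from Fb4 (the size of a minor tenth) reaches Abb5.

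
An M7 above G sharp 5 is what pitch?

F double-sharp 6

The seventh takes the letter from G up to F.
Moving 11 semitones up from G#5 (the size of a major seventh) reaches F##6.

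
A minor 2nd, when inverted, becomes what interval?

The rule of nine gives the new number: 9 − 2 = 7, so a second becomes a seventh.
Quality inverts too: minor becomes major. That makes the inversion a major seventh.

major seventh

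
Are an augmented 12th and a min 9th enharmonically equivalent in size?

No

20 semitones (augmented twelfth) vs 13 semitones (minor ninth): not equal.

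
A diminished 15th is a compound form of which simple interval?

diminished octave

Take out an octave (7 from the number): 15 − 7 = 8.
So a diminished fifteenth is an octave plus a diminished octave. The quality is unchanged.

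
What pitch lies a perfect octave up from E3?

E4

An octave keeps the letter name E, an octave up from E.
A perfect octave is 12 semitones; 12 semitones up from E3 gives E4.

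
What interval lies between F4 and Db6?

minor thirteenth

F to D spans six letter names (F-G-A-B-C-D), plus an octave, so the interval is some kind of thirteenth.
A major thirteenth would be 21 semitones, but F4 to Db6 is 20 — one semitone narrower, making it a minor thirteenth.
(Equivalently, a compound minor sixth: a minor sixth plus an octave.)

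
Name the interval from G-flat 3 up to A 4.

G to A spans two letter names (G-A), plus an octave, so the interval is some kind of ninth.
The major ninth is 14 semitones; here we have 15, one semitone wider: augmented.
(Equivalently, a compound augmented second: an augmented second plus an octave.)

augmented 9th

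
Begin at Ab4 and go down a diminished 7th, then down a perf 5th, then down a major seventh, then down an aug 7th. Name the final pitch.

Down a diminished seventh from Ab4: B3 (9 semitones down).
Down a perfect fifth from B3: E3 (7 semitones down).
Down a major seventh from E3: F2 (11 semitones down).
Down an augmented seventh from F2: Gbb1 (12 semitones down).

Gbb1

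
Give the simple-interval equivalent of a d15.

Subtracting seven from the interval number removes an octave: 15 − 7 = 8.
So a diminished fifteenth is an octave plus a diminished octave. The quality is unchanged.

d8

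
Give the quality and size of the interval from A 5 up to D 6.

A to D spans four letter names (A-B-C-D): a fourth.
A5 to D6 is 5 semitones, matching the perfect fourth exactly, so the quality is perfect.

P4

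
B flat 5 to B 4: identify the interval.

Descending from Bb5 to B4 is the same interval as ascending B4 to Bb5.
B to B is the same letter name, plus an octave, so the interval is some kind of octave.
A perfect octave would be 12 semitones; B4 to Bb5 is 11, one semitone narrower, so the interval is diminished.

diminished 8th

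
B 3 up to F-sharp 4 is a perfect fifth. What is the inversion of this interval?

Interval numbers invert to sum to nine: 5 + 4 = 9, so a fifth inverts to a fourth.
The quality also flips — perfect stays perfect — giving a perfect fourth.

perfect 4th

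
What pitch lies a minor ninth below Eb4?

Two letters down from E (plus an octave) reaches D.
Moving 13 semitones down from Eb4 (the size of a minor ninth) reaches D3.

D3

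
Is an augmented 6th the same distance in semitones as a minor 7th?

Yes

An augmented sixth = 10 semitones = a minor seventh; enharmonically equal.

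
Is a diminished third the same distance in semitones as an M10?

2 semitones (diminished third) vs 16 semitones (major tenth): not equal.

No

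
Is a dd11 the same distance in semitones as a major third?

15 semitones (doubly diminished eleventh) vs 4 semitones (major third): not equal.

No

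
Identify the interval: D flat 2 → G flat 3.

D to G spans four letter names (D-E-F-G), plus an octave: an eleventh.
Counting semitones, Db2→Gb3 is 17, which is the perfect eleventh.
(Equivalently, a compound perfect fourth: a perfect fourth plus an octave.)

P11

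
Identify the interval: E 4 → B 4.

perfect fifth

E to B spans five letter names (E-F-G-A-B) — that makes it a fifth of some quality.
Counting semitones, E4→B4 is 7, which is the perfect fifth.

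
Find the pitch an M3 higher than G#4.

Counting three letter names up from G lands on B.
A major third is 4 semitones; 4 semitones up from G#4 gives B#4.

B#4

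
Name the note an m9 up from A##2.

B#3

Counting two letter names plus an octave up from A lands on B.
A minor ninth spans 13 semitones, so from A##2 the target pitch is B#3.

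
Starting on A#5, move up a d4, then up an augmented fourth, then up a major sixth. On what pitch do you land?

E#7

A#5 up a diminished fourth → D6 (4 semitones).
Up an augmented fourth from D6: G#6 (6 semitones up).
Up a major sixth from G#6: E#7 (9 semitones up).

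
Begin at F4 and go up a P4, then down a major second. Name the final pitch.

Ab4

Up a perfect fourth from F4: Bb4 (5 semitones up).
Down a major second from Bb4: Ab4 (2 semitones down).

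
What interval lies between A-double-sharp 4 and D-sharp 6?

A to D spans four letter names (A-B-C-D), plus an octave: an eleventh.
A##4 to D#6 spans 16 semitones — one semitone narrower than the perfect eleventh (17) — giving a diminished eleventh.
(Equivalently, a compound diminished fourth: a diminished fourth plus an octave.)

diminished eleventh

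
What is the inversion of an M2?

Inverted interval numbers add to nine, so a second pairs with a seventh (2 + 7 = 9).
And major becomes minor under inversion, so we get a minor seventh.

m7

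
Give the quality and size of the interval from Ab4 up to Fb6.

A to F spans six letter names (A-B-C-D-E-F), plus an octave — that makes it a thirteenth of some quality.
A major thirteenth would be 21 semitones, but Ab4 to Fb6 is 20 — one semitone narrower, making it a minor thirteenth.
(Equivalently, a compound minor sixth: a minor sixth plus an octave.)

minor 13th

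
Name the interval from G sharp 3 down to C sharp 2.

Descending from G#3 to C#2 is the same interval as ascending C#2 to G#3.
C to G spans five letter names (C-D-E-F-G), plus an octave, so the interval is some kind of twelfth.
Counting semitones, C#2→G#3 is 19, which is the perfect twelfth.
(Equivalently, a compound perfect fifth: a perfect fifth plus an octave.)

perfect twelfth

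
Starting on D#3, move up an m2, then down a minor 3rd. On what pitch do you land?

C#3

D#3 up a minor second → E3 (1 semitone).
E3 down a minor third → C#3 (3 semitones).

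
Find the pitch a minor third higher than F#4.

A4

The third takes the letter from F up to A.
A minor third spans 3 semitones, so from F#4 the target pitch is A4.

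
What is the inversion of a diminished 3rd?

A6

Interval numbers invert to sum to nine: 3 + 6 = 9, so a third inverts to a sixth.
And diminished becomes augmented under inversion, so we get an augmented sixth.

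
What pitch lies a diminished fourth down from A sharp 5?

Four letter names down from A: E.
A diminished fourth spans 4 semitones, so from A#5 the target pitch is E##5.

E double-sharp 5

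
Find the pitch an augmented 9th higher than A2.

B#3

Two letters up from A (plus an octave) reaches B.
An augmented ninth spans 15 semitones, so from A2 the target pitch is B#3.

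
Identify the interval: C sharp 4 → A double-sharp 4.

C to A spans six letter names (C-D-E-F-G-A) — that makes it a sixth of some quality.
C#4 to A##4 spans 10 semitones — one semitone wider than the major sixth (9) — giving an augmented sixth.

augmented sixth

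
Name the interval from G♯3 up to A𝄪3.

augmented second

G to A spans two letter names (G-A): a second.
G#3 to A##3 spans 3 semitones — one semitone wider than the major second (2) — giving an augmented second.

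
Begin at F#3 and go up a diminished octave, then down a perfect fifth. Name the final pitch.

Bb3

F#3 up a diminished octave → F4 (11 semitones).
A perfect fifth down from F4 is Bb3.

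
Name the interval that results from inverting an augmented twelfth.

First reduce the compound augmented twelfth to its simple form, an augmented fifth.
The rule of nine gives the new number: 9 − 5 = 4, so a fifth becomes a fourth.
And augmented becomes diminished under inversion, so we get a diminished fourth.

diminished 4th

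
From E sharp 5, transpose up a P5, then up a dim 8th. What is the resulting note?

A perfect fifth up from E#5 is B#5.
A diminished octave up from B#5 is B6.

B 6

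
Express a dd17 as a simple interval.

Take out 2 octaves (14 from the number): 17 − 14 = 3.
So a doubly diminished seventeenth is 2 octaves plus a doubly diminished third. The quality is unchanged.

doubly diminished third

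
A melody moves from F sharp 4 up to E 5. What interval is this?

F to E spans seven letter names (F-G-A-B-C-D-E) — that makes it a seventh of some quality.
F#4 to E5 is 10 semitones, a half step short of the major seventh (11), so this is minor.

minor seventh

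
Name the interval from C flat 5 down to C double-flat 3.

augmented fifteenth

Descending from Cb5 to Cbb3 is the same interval as ascending Cbb3 to Cb5.
C to C is the same letter name, plus 2 octaves — that makes it a fifteenth of some quality.
A perfect fifteenth would be 24 semitones; Cbb3 to Cb5 is 25, one semitone wider, so the interval is augmented.
(Equivalently, a compound augmented octave: an augmented octave plus an octave.)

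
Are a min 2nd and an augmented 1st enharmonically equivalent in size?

Yes

A minor second = 1 semitone = an augmented unison; enharmonically equal.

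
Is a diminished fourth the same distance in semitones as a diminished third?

No

A diminished fourth spans 4 semitones; a diminished third spans 2 semitones. They differ by 2.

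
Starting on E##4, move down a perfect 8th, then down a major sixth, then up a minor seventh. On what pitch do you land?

F##3

Down a perfect octave from E##4: E##3 (12 semitones down).
Down a major sixth from E##3: G##2 (9 semitones down).
G##2 up a minor seventh → F##3 (10 semitones).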